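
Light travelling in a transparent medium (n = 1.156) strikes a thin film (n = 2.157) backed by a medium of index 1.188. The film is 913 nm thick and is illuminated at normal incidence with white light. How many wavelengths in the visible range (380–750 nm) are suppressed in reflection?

At the upper boundary (n = 1.156 to n = 2.157) the reflected ray undergoes a half-wave phase shift.
Ray reflecting at the bottom interface goes from n = 2.157 toward n = 1.188: no phase shift.
The two reflections differ by half a wavelength.
So the condition for destructive reflection is 2 n t = m λ.
λ = 2 n t / m = 3939 / m nm.
m=5: 788 nm (IR); m=6: 656 nm (visible); m=7: 563 nm (visible); m=8: 492 nm (visible); m=9: 438 nm (visible); m=10: 394 nm (visible); m=11: 358 nm (UV).

5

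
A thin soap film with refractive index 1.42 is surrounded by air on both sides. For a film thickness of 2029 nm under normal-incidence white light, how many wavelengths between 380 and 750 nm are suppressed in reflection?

8

At the upper boundary (n = 1.0 to n = 1.42) the reflected ray undergoes a half-wave phase shift.
At the lower boundary (n = 1.42 to n = 1.0) the reflected ray undergoes no phase shift.
Net: one phase inversion between the two reflected rays.
So the condition for destructive reflection is 2 n t = m λ.
λ = 2 n t / m = 5762 / m nm.
m=7: 823 nm (IR); m=8: 720 nm (visible); m=9: 640 nm (visible); m=10: 576 nm (visible); m=11: 524 nm (visible); m=12: 480 nm (visible); m=13: 443 nm (visible); m=14: 412 nm (visible); m=15: 384 nm (visible); m=16: 360 nm (UV).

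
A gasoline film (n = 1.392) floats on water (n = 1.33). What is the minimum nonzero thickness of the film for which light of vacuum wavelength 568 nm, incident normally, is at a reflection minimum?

Ray reflecting at the top interface goes from n = 1.0 toward n = 1.392: a half-wave phase shift.
Ray reflecting at the bottom interface goes from n = 1.392 toward n = 1.33: no phase shift.
The two reflections differ by half a wavelength.
For dark reflection here: 2 n t = m λ.
Minimum nonzero at m = 1: t = λ / (2 n) = 568 / (2 × 1.392) = 204 nm.

204 nm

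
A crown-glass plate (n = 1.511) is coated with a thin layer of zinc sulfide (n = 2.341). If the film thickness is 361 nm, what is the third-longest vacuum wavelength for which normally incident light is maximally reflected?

Top surface (1.0 → 2.341): reflection off a higher-index medium gives a half-wave phase shift.
At the lower boundary (n = 2.341 to n = 1.511) the reflected ray undergoes no phase shift.
Net: one phase inversion between the two reflected rays.
So the condition for constructive reflection is 2 n t = (m + ½) λ.
λ = 2 n t / (m + ½). The third-longest wavelength is m = 2: λ = 2 × 2.341 × 361 / 2.50 = 676 nm.

676 nm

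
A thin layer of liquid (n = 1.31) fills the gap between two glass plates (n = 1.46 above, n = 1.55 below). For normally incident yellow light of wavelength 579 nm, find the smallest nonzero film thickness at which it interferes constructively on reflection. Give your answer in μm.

0.110 μm

At the upper boundary (n = 1.46 to n = 1.31) the reflected ray undergoes no phase shift.
Bottom surface (1.31 → 1.55): reflection off a higher-index medium gives a half-wave phase shift.
Net: one phase inversion between the two reflected rays.
For strong reflection here: 2 n t = (m + ½) λ.
Minimum at m = 0: t = λ / (4 n) = 579 / (4 × 1.31) = 110 nm.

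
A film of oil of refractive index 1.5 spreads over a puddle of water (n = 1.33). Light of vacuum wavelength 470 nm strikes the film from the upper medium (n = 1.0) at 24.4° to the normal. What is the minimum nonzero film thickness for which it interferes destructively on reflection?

At the upper boundary (n = 1.0 to n = 1.5) the reflected ray undergoes a half-wave phase shift.
Bottom surface (1.5 → 1.33): reflection off a lower-index medium gives no phase shift.
The two reflections differ by half a wavelength.
So the condition for destructive reflection is 2 n t cos θ_r = m λ.
Snell's law: 1.0 sin 24.4° = 1.5 sin θ_r → sin θ_r = 0.275, cos θ_r = 0.961.
Minimum nonzero at m = 1: t = λ / (2 n cos θ_r) = 470 / (2 × 1.5 × 0.961) = 163 nm.

163 nm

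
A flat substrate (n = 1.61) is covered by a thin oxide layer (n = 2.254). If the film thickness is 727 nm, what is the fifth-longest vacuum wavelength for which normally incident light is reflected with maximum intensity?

Top surface (1.0 → 2.254): reflection off a higher-index medium gives a half-wave phase shift.
Ray reflecting at the bottom interface goes from n = 2.254 toward n = 1.61: no phase shift.
Net: one phase inversion between the two reflected rays.
So the condition for constructive reflection is 2 n t = (m + ½) λ.
λ = 2 n t / (m + ½). The fifth-longest wavelength is m = 4: λ = 2 × 2.254 × 727 / 4.50 = 728 nm.

728 nm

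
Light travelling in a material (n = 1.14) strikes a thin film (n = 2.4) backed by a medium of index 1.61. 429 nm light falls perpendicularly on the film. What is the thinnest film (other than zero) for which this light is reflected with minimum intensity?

At the upper boundary (n = 1.14 to n = 2.4) the reflected ray undergoes a half-wave phase shift.
Ray reflecting at the bottom interface goes from n = 2.4 toward n = 1.61: no phase shift.
The two reflections differ by half a wavelength.
So the condition for destructive reflection is 2 n t = m λ.
Minimum nonzero at m = 1: t = λ / (2 n) = 429 / (2 × 2.4) = 89.4 nm.

89.4 nm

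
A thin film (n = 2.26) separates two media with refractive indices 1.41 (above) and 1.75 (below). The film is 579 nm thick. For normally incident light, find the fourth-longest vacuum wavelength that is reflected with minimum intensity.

654 nm

Ray reflecting at the top interface goes from n = 1.41 toward n = 2.26: a half-wave phase shift.
Bottom surface (2.26 → 1.75): reflection off a lower-index medium gives no phase shift.
Net: one phase inversion between the two reflected rays.
For dark reflection here: 2 n t = m λ.
λ = 2 n t / m. The fourth-longest wavelength is m = 4: λ = 2 × 2.26 × 579 / 4.00 = 654 nm.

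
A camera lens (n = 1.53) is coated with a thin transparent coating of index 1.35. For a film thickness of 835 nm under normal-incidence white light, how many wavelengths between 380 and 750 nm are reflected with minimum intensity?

Ray reflecting at the top interface goes from n = 1.0 toward n = 1.35: a half-wave phase shift.
At the lower boundary (n = 1.35 to n = 1.53) the reflected ray undergoes a half-wave phase shift.
The two reflections carry the same phase change, so no net offset.
With no net inversion, destructive interference in reflection requires 2 n t = (m + ½) λ.
λ = 2 n t / (m + ½) = 2255 / (m + ½) nm.
m=2: 902 nm (IR); m=3: 644 nm (visible); m=4: 501 nm (visible); m=5: 410 nm (visible); m=6: 347 nm (UV).

3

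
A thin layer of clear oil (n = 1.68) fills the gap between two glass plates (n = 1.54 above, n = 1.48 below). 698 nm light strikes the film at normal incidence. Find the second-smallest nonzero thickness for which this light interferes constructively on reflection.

312 nm

At the upper boundary (n = 1.54 to n = 1.68) the reflected ray undergoes a half-wave phase shift.
At the lower boundary (n = 1.68 to n = 1.48) the reflected ray undergoes no phase shift.
Exactly one π shift → a net half-wave offset.
For bright reflection here: 2 n t = (m + ½) λ.
The second-smallest nonzero thickness corresponds to m = 1: t = (m + ½) λ / (2 n) = 1.50 × 698 / (2 × 1.68) = 312 nm.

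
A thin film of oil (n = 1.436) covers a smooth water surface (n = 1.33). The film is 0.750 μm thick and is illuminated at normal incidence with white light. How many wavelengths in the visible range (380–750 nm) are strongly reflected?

3

Ray reflecting at the top interface goes from n = 1.0 toward n = 1.436: a half-wave phase shift.
Ray reflecting at the bottom interface goes from n = 1.436 toward n = 1.33: no phase shift.
The two reflections differ by half a wavelength.
So the condition for constructive reflection is 2 n t = (m + ½) λ.
λ = 2 n t / (m + ½) = 2154 / (m + ½) nm.
m=2: 862 nm (IR); m=3: 615 nm (visible); m=4: 479 nm (visible); m=5: 392 nm (visible); m=6: 331 nm (UV).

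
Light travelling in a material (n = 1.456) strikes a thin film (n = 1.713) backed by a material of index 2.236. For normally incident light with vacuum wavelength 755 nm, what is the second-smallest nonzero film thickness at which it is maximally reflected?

Ray reflecting at the top interface goes from n = 1.456 toward n = 1.713: a half-wave phase shift.
Ray reflecting at the bottom interface goes from n = 1.713 toward n = 2.236: a half-wave phase shift.
Zero or two π shifts → no net half-wave offset.
For maximum reflection here: 2 n t = m λ.
The second-smallest nonzero thickness corresponds to m = 2: t = m λ / (2 n) = 2.00 × 755 / (2 × 1.713) = 441 nm.

441 nm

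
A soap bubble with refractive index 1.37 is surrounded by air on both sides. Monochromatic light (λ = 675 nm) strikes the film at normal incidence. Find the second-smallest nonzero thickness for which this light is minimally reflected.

493 nm

At the upper boundary (n = 1.0 to n = 1.37) the reflected ray undergoes a half-wave phase shift.
Ray reflecting at the bottom interface goes from n = 1.37 toward n = 1.0: no phase shift.
The two reflections differ by half a wavelength.
So the condition for destructive reflection is 2 n t = m λ.
The second-smallest nonzero thickness corresponds to m = 2: t = m λ / (2 n) = 2.00 × 675 / (2 × 1.37) = 493 nm.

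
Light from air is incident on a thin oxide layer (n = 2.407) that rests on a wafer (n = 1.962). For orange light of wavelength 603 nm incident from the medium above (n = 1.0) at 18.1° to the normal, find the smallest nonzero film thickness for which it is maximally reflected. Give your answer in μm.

0.0632 μm

At the upper boundary (n = 1.0 to n = 2.407) the reflected ray undergoes a half-wave phase shift.
At the lower boundary (n = 2.407 to n = 1.962) the reflected ray undergoes no phase shift.
The two reflections differ by half a wavelength.
So the condition for constructive reflection is 2 n t cos θ_r = (m + ½) λ.
Snell's law: 1.0 sin 18.1° = 2.407 sin θ_r → sin θ_r = 0.129, cos θ_r = 0.992.
Minimum at m = 0: t = λ / (4 n cos θ_r) = 603 / (4 × 2.407 × 0.992) = 63.2 nm.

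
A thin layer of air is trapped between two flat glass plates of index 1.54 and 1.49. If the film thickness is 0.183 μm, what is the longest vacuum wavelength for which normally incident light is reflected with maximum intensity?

732 nm

Top surface (1.54 → 1.0): reflection off a lower-index medium gives no phase shift.
Bottom surface (1.0 → 1.49): reflection off a higher-index medium gives a half-wave phase shift.
The two reflections differ by half a wavelength.
So the condition for constructive reflection is 2 n t = (m + ½) λ.
λ = 2 n t / (m + ½). The longest wavelength is m = 0: λ = 2 × 1.0 × 183 / 0.500 = 732 nm.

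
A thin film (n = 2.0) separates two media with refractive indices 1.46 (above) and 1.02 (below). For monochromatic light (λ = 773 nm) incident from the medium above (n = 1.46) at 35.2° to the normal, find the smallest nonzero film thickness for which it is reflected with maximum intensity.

107 nm

Ray reflecting at the top interface goes from n = 1.46 toward n = 2.0: a half-wave phase shift.
Ray reflecting at the bottom interface goes from n = 2.0 toward n = 1.02: no phase shift.
Net: one phase inversion between the two reflected rays.
So the condition for constructive reflection is 2 n t cos θ_r = (m + ½) λ.
Snell's law: 1.46 sin 35.2° = 2.0 sin θ_r → sin θ_r = 0.421, cos θ_r = 0.907.
Minimum at m = 0: t = λ / (4 n cos θ_r) = 773 / (4 × 2.0 × 0.907) = 107 nm.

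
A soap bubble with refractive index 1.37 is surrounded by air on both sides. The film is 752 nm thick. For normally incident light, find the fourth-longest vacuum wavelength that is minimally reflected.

515 nm

Top surface (1.0 → 1.37): reflection off a higher-index medium gives a half-wave phase shift.
At the lower boundary (n = 1.37 to n = 1.0) the reflected ray undergoes no phase shift.
Net: one phase inversion between the two reflected rays.
For dark reflection here: 2 n t = m λ.
λ = 2 n t / m. The fourth-longest wavelength is m = 4: λ = 2 × 1.37 × 752 / 4.00 = 515 nm.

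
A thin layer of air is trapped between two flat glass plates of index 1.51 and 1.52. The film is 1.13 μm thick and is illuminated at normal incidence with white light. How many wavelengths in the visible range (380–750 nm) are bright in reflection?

3

At the upper boundary (n = 1.51 to n = 1.0) the reflected ray undergoes no phase shift.
Bottom surface (1.0 → 1.52): reflection off a higher-index medium gives a half-wave phase shift.
Exactly one π shift → a net half-wave offset.
For maximum reflection here: 2 n t = (m + ½) λ.
λ = 2 n t / (m + ½) = 2260 / (m + ½) nm.
m=2: 904 nm (IR); m=3: 646 nm (visible); m=4: 502 nm (visible); m=5: 411 nm (visible); m=6: 348 nm (UV).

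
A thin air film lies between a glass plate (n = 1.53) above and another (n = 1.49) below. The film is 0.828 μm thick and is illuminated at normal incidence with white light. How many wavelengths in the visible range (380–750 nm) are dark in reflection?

2

Top surface (1.53 → 1.0): reflection off a lower-index medium gives no phase shift.
Bottom surface (1.0 → 1.49): reflection off a higher-index medium gives a half-wave phase shift.
Net: one phase inversion between the two reflected rays.
With one net inversion, destructive interference in reflection requires 2 n t = m λ.
λ = 2 n t / m = 1656 / m nm.
m=2: 828 nm (IR); m=3: 552 nm (visible); m=4: 414 nm (visible); m=5: 331 nm (UV).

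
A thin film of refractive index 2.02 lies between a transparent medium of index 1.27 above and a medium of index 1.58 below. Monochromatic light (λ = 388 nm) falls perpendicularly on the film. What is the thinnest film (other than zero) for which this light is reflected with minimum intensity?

At the upper boundary (n = 1.27 to n = 2.02) the reflected ray undergoes a half-wave phase shift.
At the lower boundary (n = 2.02 to n = 1.58) the reflected ray undergoes no phase shift.
The two reflections differ by half a wavelength.
So the condition for destructive reflection is 2 n t = m λ.
Minimum nonzero at m = 1: t = λ / (2 n) = 388 / (2 × 2.02) = 96.0 nm.

96.0 nm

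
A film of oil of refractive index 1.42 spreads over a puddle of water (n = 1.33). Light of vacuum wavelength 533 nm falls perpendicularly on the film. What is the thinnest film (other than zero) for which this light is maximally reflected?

93.8 nm

At the upper boundary (n = 1.0 to n = 1.42) the reflected ray undergoes a half-wave phase shift.
At the lower boundary (n = 1.42 to n = 1.33) the reflected ray undergoes no phase shift.
Net: one phase inversion between the two reflected rays.
For strong reflection here: 2 n t = (m + ½) λ.
Minimum at m = 0: t = λ / (4 n) = 533 / (4 × 1.42) = 93.8 nm.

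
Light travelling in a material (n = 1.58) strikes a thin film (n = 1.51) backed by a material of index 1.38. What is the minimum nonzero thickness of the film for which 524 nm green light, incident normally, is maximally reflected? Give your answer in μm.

0.174 μm

At the upper boundary (n = 1.58 to n = 1.51) the reflected ray undergoes no phase shift.
At the lower boundary (n = 1.51 to n = 1.38) the reflected ray undergoes no phase shift.
Net: no relative phase inversion (both shifts match).
So the condition for constructive reflection is 2 n t = m λ.
Minimum nonzero at m = 1: t = λ / (2 n) = 524 / (2 × 1.51) = 174 nm.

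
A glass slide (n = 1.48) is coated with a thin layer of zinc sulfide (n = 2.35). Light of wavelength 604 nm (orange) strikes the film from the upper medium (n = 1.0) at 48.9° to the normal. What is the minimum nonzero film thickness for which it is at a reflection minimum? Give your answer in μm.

0.136 μm

At the upper boundary (n = 1.0 to n = 2.35) the reflected ray undergoes a half-wave phase shift.
Bottom surface (2.35 → 1.48): reflection off a lower-index medium gives no phase shift.
The two reflections differ by half a wavelength.
So the condition for destructive reflection is 2 n t cos θ_r = m λ.
Snell's law: 1.0 sin 48.9° = 2.35 sin θ_r → sin θ_r = 0.321, cos θ_r = 0.947.
Minimum nonzero at m = 1: t = λ / (2 n cos θ_r) = 604 / (2 × 2.35 × 0.947) = 136 nm.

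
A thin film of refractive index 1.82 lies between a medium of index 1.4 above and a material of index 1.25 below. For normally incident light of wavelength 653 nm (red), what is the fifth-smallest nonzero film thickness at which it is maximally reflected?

807 nm

Top surface (1.4 → 1.82): reflection off a higher-index medium gives a half-wave phase shift.
At the lower boundary (n = 1.82 to n = 1.25) the reflected ray undergoes no phase shift.
Exactly one π shift → a net half-wave offset.
So the condition for constructive reflection is 2 n t = (m + ½) λ.
The fifth-smallest nonzero thickness corresponds to m = 4: t = (m + ½) λ / (2 n) = 4.50 × 653 / (2 × 1.82) = 807 nm.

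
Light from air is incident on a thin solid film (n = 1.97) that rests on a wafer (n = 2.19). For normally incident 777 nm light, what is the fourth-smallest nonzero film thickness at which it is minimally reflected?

At the upper boundary (n = 1.0 to n = 1.97) the reflected ray undergoes a half-wave phase shift.
At the lower boundary (n = 1.97 to n = 2.19) the reflected ray undergoes a half-wave phase shift.
Net: no relative phase inversion (both shifts match).
With no net inversion, destructive interference in reflection requires 2 n t = (m + ½) λ.
The fourth-smallest nonzero thickness corresponds to m = 3: t = (m + ½) λ / (2 n) = 3.50 × 777 / (2 × 1.97) = 690 nm.

690 nm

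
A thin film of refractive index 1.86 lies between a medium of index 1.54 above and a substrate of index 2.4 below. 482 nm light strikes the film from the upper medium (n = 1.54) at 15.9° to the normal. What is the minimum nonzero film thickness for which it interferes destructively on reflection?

66.5 nm

Top surface (1.54 → 1.86): reflection off a higher-index medium gives a half-wave phase shift.
Bottom surface (1.86 → 2.4): reflection off a higher-index medium gives a half-wave phase shift.
Zero or two π shifts → no net half-wave offset.
So the condition for destructive reflection is 2 n t cos θ_r = (m + ½) λ.
Snell's law: 1.54 sin 15.9° = 1.86 sin θ_r → sin θ_r = 0.227, cos θ_r = 0.974.
Minimum at m = 0: t = λ / (4 n cos θ_r) = 482 / (4 × 1.86 × 0.974) = 66.5 nm.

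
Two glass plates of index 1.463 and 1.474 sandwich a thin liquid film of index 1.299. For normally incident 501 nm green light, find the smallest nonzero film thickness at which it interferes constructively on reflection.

96.4 nm

At the upper boundary (n = 1.463 to n = 1.299) the reflected ray undergoes no phase shift.
At the lower boundary (n = 1.299 to n = 1.474) the reflected ray undergoes a half-wave phase shift.
Exactly one π shift → a net half-wave offset.
So the condition for constructive reflection is 2 n t = (m + ½) λ.
Minimum at m = 0: t = λ / (4 n) = 501 / (4 × 1.299) = 96.4 nm.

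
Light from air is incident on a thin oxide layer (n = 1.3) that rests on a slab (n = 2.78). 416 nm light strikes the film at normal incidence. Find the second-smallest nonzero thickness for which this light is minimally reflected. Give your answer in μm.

0.240 μm

At the upper boundary (n = 1.0 to n = 1.3) the reflected ray undergoes a half-wave phase shift.
Bottom surface (1.3 → 2.78): reflection off a higher-index medium gives a half-wave phase shift.
Zero or two π shifts → no net half-wave offset.
For dark reflection here: 2 n t = (m + ½) λ.
The second-smallest nonzero thickness corresponds to m = 1: t = (m + ½) λ / (2 n) = 1.50 × 416 / (2 × 1.3) = 240 nm.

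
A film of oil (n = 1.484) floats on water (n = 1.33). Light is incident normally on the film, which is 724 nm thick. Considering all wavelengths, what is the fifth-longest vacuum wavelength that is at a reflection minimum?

430 nm

At the upper boundary (n = 1.0 to n = 1.484) the reflected ray undergoes a half-wave phase shift.
At the lower boundary (n = 1.484 to n = 1.33) the reflected ray undergoes no phase shift.
Exactly one π shift → a net half-wave offset.
With one net inversion, destructive interference in reflection requires 2 n t = m λ.
λ = 2 n t / m. The fifth-longest wavelength is m = 5: λ = 2 × 1.484 × 724 / 5.00 = 430 nm.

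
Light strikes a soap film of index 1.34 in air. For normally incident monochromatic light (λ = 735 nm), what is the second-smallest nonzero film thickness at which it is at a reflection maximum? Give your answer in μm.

At the upper boundary (n = 1.0 to n = 1.34) the reflected ray undergoes a half-wave phase shift.
Ray reflecting at the bottom interface goes from n = 1.34 toward n = 1.0: no phase shift.
Net: one phase inversion between the two reflected rays.
With one net inversion, constructive interference in reflection requires 2 n t = (m + ½) λ.
The second-smallest nonzero thickness corresponds to m = 1: t = (m + ½) λ / (2 n) = 1.50 × 735 / (2 × 1.34) = 411 nm.

0.411 μm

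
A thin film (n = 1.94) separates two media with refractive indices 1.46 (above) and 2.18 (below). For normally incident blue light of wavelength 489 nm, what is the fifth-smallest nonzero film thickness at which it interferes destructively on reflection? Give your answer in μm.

0.567 μm

At the upper boundary (n = 1.46 to n = 1.94) the reflected ray undergoes a half-wave phase shift.
Ray reflecting at the bottom interface goes from n = 1.94 toward n = 2.18: a half-wave phase shift.
The two reflections carry the same phase change, so no net offset.
With no net inversion, destructive interference in reflection requires 2 n t = (m + ½) λ.
The fifth-smallest nonzero thickness corresponds to m = 4: t = (m + ½) λ / (2 n) = 4.50 × 489 / (2 × 1.94) = 567 nm.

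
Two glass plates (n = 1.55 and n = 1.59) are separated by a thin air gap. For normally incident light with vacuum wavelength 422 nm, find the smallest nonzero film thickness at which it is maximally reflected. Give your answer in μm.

At the upper boundary (n = 1.55 to n = 1.0) the reflected ray undergoes no phase shift.
Bottom surface (1.0 → 1.59): reflection off a higher-index medium gives a half-wave phase shift.
Exactly one π shift → a net half-wave offset.
With one net inversion, constructive interference in reflection requires 2 n t = (m + ½) λ.
Minimum at m = 0: t = λ / (4 n) = 422 / (4 × 1.0) = 106 nm.

0.106 μm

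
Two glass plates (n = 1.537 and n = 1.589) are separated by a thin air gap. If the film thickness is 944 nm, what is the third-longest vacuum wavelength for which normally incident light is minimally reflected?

Ray reflecting at the top interface goes from n = 1.537 toward n = 1.0: no phase shift.
At the lower boundary (n = 1.0 to n = 1.589) the reflected ray undergoes a half-wave phase shift.
Net: one phase inversion between the two reflected rays.
With one net inversion, destructive interference in reflection requires 2 n t = m λ.
λ = 2 n t / m. The third-longest wavelength is m = 3: λ = 2 × 1.0 × 944 / 3.00 = 629 nm.

629 nm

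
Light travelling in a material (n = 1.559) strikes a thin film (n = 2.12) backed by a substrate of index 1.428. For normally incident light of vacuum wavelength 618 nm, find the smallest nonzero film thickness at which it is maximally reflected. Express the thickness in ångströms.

Top surface (1.559 → 2.12): reflection off a higher-index medium gives a half-wave phase shift.
Bottom surface (2.12 → 1.428): reflection off a lower-index medium gives no phase shift.
Exactly one π shift → a net half-wave offset.
So the condition for constructive reflection is 2 n t = (m + ½) λ.
Minimum at m = 0: t = λ / (4 n) = 618 / (4 × 2.12) = 72.9 nm.

729 Å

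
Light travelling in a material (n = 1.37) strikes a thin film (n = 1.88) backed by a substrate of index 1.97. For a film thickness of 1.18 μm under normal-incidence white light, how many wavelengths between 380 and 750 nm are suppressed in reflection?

6

At the upper boundary (n = 1.37 to n = 1.88) the reflected ray undergoes a half-wave phase shift.
At the lower boundary (n = 1.88 to n = 1.97) the reflected ray undergoes a half-wave phase shift.
Net: no relative phase inversion (both shifts match).
So the condition for destructive reflection is 2 n t = (m + ½) λ.
λ = 2 n t / (m + ½) = 4437 / (m + ½) nm.
m=5: 807 nm (IR); m=6: 683 nm (visible); m=7: 592 nm (visible); m=8: 522 nm (visible); m=9: 467 nm (visible); m=10: 423 nm (visible); m=11: 386 nm (visible); m=12: 355 nm (UV).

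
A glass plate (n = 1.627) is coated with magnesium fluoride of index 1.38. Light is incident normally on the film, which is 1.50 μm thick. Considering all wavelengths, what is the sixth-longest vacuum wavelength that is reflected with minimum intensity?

753 nm

Top surface (1.0 → 1.38): reflection off a higher-index medium gives a half-wave phase shift.
Bottom surface (1.38 → 1.627): reflection off a higher-index medium gives a half-wave phase shift.
Net: no relative phase inversion (both shifts match).
With no net inversion, destructive interference in reflection requires 2 n t = (m + ½) λ.
λ = 2 n t / (m + ½). The sixth-longest wavelength is m = 5: λ = 2 × 1.38 × 1500 / 5.50 = 753 nm.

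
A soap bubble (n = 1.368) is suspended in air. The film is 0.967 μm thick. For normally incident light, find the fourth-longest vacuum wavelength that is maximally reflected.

756 nm

Top surface (1.0 → 1.368): reflection off a higher-index medium gives a half-wave phase shift.
Ray reflecting at the bottom interface goes from n = 1.368 toward n = 1.0: no phase shift.
Net: one phase inversion between the two reflected rays.
With one net inversion, constructive interference in reflection requires 2 n t = (m + ½) λ.
λ = 2 n t / (m + ½). The fourth-longest wavelength is m = 3: λ = 2 × 1.368 × 967 / 3.50 = 756 nm.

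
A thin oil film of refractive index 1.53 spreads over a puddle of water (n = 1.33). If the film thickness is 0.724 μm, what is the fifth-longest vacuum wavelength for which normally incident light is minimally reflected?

443 nm

Top surface (1.0 → 1.53): reflection off a higher-index medium gives a half-wave phase shift.
Bottom surface (1.53 → 1.33): reflection off a lower-index medium gives no phase shift.
The two reflections differ by half a wavelength.
With one net inversion, destructive interference in reflection requires 2 n t = m λ.
λ = 2 n t / m. The fifth-longest wavelength is m = 5: λ = 2 × 1.53 × 724 / 5.00 = 443 nm.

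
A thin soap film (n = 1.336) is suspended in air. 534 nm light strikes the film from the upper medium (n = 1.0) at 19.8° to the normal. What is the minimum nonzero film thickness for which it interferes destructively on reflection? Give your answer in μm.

Top surface (1.0 → 1.336): reflection off a higher-index medium gives a half-wave phase shift.
Bottom surface (1.336 → 1.0): reflection off a lower-index medium gives no phase shift.
Exactly one π shift → a net half-wave offset.
With one net inversion, destructive interference in reflection requires 2 n t cos θ_r = m λ.
Snell's law: 1.0 sin 19.8° = 1.336 sin θ_r → sin θ_r = 0.254, cos θ_r = 0.967.
Minimum nonzero at m = 1: t = λ / (2 n cos θ_r) = 534 / (2 × 1.336 × 0.967) = 207 nm.

0.207 μm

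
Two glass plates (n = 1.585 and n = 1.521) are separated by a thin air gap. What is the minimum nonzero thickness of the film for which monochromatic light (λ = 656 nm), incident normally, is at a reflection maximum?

At the upper boundary (n = 1.585 to n = 1.0) the reflected ray undergoes no phase shift.
Ray reflecting at the bottom interface goes from n = 1.0 toward n = 1.521: a half-wave phase shift.
Net: one phase inversion between the two reflected rays.
With one net inversion, constructive interference in reflection requires 2 n t = (m + ½) λ.
Minimum at m = 0: t = λ / (4 n) = 656 / (4 × 1.0) = 164 nm.

164 nm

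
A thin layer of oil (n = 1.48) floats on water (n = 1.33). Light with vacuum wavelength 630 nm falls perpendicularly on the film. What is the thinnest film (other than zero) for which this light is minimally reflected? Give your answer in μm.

0.213 μm

Ray reflecting at the top interface goes from n = 1.0 toward n = 1.48: a half-wave phase shift.
Ray reflecting at the bottom interface goes from n = 1.48 toward n = 1.33: no phase shift.
Net: one phase inversion between the two reflected rays.
With one net inversion, destructive interference in reflection requires 2 n t = m λ.
Minimum nonzero at m = 1: t = λ / (2 n) = 630 / (2 × 1.48) = 213 nm.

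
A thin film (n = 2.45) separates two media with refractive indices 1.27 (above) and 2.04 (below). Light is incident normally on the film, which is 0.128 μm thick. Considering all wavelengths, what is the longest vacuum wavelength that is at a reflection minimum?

627 nm

Ray reflecting at the top interface goes from n = 1.27 toward n = 2.45: a half-wave phase shift.
Ray reflecting at the bottom interface goes from n = 2.45 toward n = 2.04: no phase shift.
The two reflections differ by half a wavelength.
So the condition for destructive reflection is 2 n t = m λ.
λ = 2 n t / m. The longest wavelength is m = 1: λ = 2 × 2.45 × 128 / 1.00 = 627 nm.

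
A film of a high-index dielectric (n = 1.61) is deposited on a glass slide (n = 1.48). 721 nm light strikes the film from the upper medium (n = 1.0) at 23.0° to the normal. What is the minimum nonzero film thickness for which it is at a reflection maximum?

Ray reflecting at the top interface goes from n = 1.0 toward n = 1.61: a half-wave phase shift.
Ray reflecting at the bottom interface goes from n = 1.61 toward n = 1.48: no phase shift.
Net: one phase inversion between the two reflected rays.
For maximum reflection here: 2 n t cos θ_r = (m + ½) λ.
Snell's law: 1.0 sin 23.0° = 1.61 sin θ_r → sin θ_r = 0.243, cos θ_r = 0.970.
Minimum at m = 0: t = λ / (4 n cos θ_r) = 721 / (4 × 1.61 × 0.970) = 115 nm.

115 nm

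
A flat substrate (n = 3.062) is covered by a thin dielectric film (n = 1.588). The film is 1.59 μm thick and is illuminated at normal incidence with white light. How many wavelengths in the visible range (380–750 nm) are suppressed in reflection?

6

At the upper boundary (n = 1.0 to n = 1.588) the reflected ray undergoes a half-wave phase shift.
Bottom surface (1.588 → 3.062): reflection off a higher-index medium gives a half-wave phase shift.
Zero or two π shifts → no net half-wave offset.
So the condition for destructive reflection is 2 n t = (m + ½) λ.
λ = 2 n t / (m + ½) = 5050 / (m + ½) nm.
m=6: 777 nm (IR); m=7: 673 nm (visible); m=8: 594 nm (visible); m=9: 532 nm (visible); m=10: 481 nm (visible); m=11: 439 nm (visible); m=12: 404 nm (visible); m=13: 374 nm (UV).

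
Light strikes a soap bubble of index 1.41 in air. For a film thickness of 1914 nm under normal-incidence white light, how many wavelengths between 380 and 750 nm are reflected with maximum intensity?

Ray reflecting at the top interface goes from n = 1.0 toward n = 1.41: a half-wave phase shift.
At the lower boundary (n = 1.41 to n = 1.0) the reflected ray undergoes no phase shift.
The two reflections differ by half a wavelength.
For bright reflection here: 2 n t = (m + ½) λ.
λ = 2 n t / (m + ½) = 5397 / (m + ½) nm.
m=6: 830 nm (IR); m=7: 720 nm (visible); m=8: 635 nm (visible); m=9: 568 nm (visible); m=10: 514 nm (visible); m=11: 469 nm (visible); m=12: 432 nm (visible); m=13: 400 nm (visible); m=14: 372 nm (UV).

7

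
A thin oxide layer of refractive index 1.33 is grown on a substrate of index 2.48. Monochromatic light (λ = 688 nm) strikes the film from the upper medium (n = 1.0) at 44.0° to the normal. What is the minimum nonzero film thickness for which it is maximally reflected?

At the upper boundary (n = 1.0 to n = 1.33) the reflected ray undergoes a half-wave phase shift.
Ray reflecting at the bottom interface goes from n = 1.33 toward n = 2.48: a half-wave phase shift.
Zero or two π shifts → no net half-wave offset.
With no net inversion, constructive interference in reflection requires 2 n t cos θ_r = m λ.
Snell's law: 1.0 sin 44.0° = 1.33 sin θ_r → sin θ_r = 0.522, cos θ_r = 0.853.
Minimum nonzero at m = 1: t = λ / (2 n cos θ_r) = 688 / (2 × 1.33 × 0.853) = 303 nm.

303 nm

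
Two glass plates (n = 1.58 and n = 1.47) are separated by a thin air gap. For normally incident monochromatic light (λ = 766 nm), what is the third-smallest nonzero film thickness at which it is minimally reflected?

At the upper boundary (n = 1.58 to n = 1.0) the reflected ray undergoes no phase shift.
Ray reflecting at the bottom interface goes from n = 1.0 toward n = 1.47: a half-wave phase shift.
Exactly one π shift → a net half-wave offset.
So the condition for destructive reflection is 2 n t = m λ.
The third-smallest nonzero thickness corresponds to m = 3: t = m λ / (2 n) = 3.00 × 766 / (2 × 1.0) = 1149 nm.

1149 nm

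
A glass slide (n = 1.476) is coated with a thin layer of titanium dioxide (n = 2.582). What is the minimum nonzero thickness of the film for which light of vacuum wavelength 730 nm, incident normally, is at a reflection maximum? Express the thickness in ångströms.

707 Å

At the upper boundary (n = 1.0 to n = 2.582) the reflected ray undergoes a half-wave phase shift.
Bottom surface (2.582 → 1.476): reflection off a lower-index medium gives no phase shift.
Net: one phase inversion between the two reflected rays.
With one net inversion, constructive interference in reflection requires 2 n t = (m + ½) λ.
Minimum at m = 0: t = λ / (4 n) = 730 / (4 × 2.582) = 70.7 nm.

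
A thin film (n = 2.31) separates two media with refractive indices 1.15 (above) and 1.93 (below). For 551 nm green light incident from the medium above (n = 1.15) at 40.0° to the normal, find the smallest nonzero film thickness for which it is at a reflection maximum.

Ray reflecting at the top interface goes from n = 1.15 toward n = 2.31: a half-wave phase shift.
Ray reflecting at the bottom interface goes from n = 2.31 toward n = 1.93: no phase shift.
The two reflections differ by half a wavelength.
For bright reflection here: 2 n t cos θ_r = (m + ½) λ.
Snell's law: 1.15 sin 40.0° = 2.31 sin θ_r → sin θ_r = 0.320, cos θ_r = 0.947.
Minimum at m = 0: t = λ / (4 n cos θ_r) = 551 / (4 × 2.31 × 0.947) = 62.9 nm.

62.9 nm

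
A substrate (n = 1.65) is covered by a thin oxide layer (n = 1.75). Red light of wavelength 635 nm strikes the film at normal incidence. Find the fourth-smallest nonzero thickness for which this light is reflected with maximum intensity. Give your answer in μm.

At the upper boundary (n = 1.0 to n = 1.75) the reflected ray undergoes a half-wave phase shift.
At the lower boundary (n = 1.75 to n = 1.65) the reflected ray undergoes no phase shift.
Net: one phase inversion between the two reflected rays.
For bright reflection here: 2 n t = (m + ½) λ.
The fourth-smallest nonzero thickness corresponds to m = 3: t = (m + ½) λ / (2 n) = 3.50 × 635 / (2 × 1.75) = 635 nm.

0.635 μm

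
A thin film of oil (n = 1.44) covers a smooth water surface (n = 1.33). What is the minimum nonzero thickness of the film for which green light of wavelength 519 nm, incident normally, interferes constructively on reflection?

Top surface (1.0 → 1.44): reflection off a higher-index medium gives a half-wave phase shift.
Bottom surface (1.44 → 1.33): reflection off a lower-index medium gives no phase shift.
Net: one phase inversion between the two reflected rays.
For strong reflection here: 2 n t = (m + ½) λ.
Minimum at m = 0: t = λ / (4 n) = 519 / (4 × 1.44) = 90.1 nm.

90.1 nm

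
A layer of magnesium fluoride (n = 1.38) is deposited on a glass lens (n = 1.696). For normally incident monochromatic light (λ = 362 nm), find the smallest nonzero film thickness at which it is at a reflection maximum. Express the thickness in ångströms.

1312 Å

Top surface (1.0 → 1.38): reflection off a higher-index medium gives a half-wave phase shift.
Ray reflecting at the bottom interface goes from n = 1.38 toward n = 1.696: a half-wave phase shift.
Net: no relative phase inversion (both shifts match).
For bright reflection here: 2 n t = m λ.
Minimum nonzero at m = 1: t = λ / (2 n) = 362 / (2 × 1.38) = 131 nm.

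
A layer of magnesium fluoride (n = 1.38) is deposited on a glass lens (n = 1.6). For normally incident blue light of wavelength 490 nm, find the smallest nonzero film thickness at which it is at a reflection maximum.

Top surface (1.0 → 1.38): reflection off a higher-index medium gives a half-wave phase shift.
At the lower boundary (n = 1.38 to n = 1.6) the reflected ray undergoes a half-wave phase shift.
The two reflections carry the same phase change, so no net offset.
So the condition for constructive reflection is 2 n t = m λ.
Minimum nonzero at m = 1: t = λ / (2 n) = 490 / (2 × 1.38) = 178 nm.

178 nm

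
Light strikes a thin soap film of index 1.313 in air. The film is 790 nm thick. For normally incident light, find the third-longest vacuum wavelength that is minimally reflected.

692 nm

At the upper boundary (n = 1.0 to n = 1.313) the reflected ray undergoes a half-wave phase shift.
Bottom surface (1.313 → 1.0): reflection off a lower-index medium gives no phase shift.
Net: one phase inversion between the two reflected rays.
So the condition for destructive reflection is 2 n t = m λ.
λ = 2 n t / m. The third-longest wavelength is m = 3: λ = 2 × 1.313 × 790 / 3.00 = 692 nm.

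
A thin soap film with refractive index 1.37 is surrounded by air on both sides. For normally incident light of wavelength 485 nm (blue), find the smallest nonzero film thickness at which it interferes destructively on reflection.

177 nm

Ray reflecting at the top interface goes from n = 1.0 toward n = 1.37: a half-wave phase shift.
Ray reflecting at the bottom interface goes from n = 1.37 toward n = 1.0: no phase shift.
Net: one phase inversion between the two reflected rays.
With one net inversion, destructive interference in reflection requires 2 n t = m λ.
Minimum nonzero at m = 1: t = λ / (2 n) = 485 / (2 × 1.37) = 177 nm.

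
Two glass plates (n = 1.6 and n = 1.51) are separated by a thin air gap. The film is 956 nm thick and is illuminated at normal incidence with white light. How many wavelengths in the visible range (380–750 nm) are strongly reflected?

Ray reflecting at the top interface goes from n = 1.6 toward n = 1.0: no phase shift.
Ray reflecting at the bottom interface goes from n = 1.0 toward n = 1.51: a half-wave phase shift.
Net: one phase inversion between the two reflected rays.
For bright reflection here: 2 n t = (m + ½) λ.
λ = 2 n t / (m + ½) = 1912 / (m + ½) nm.
m=2: 765 nm (IR); m=3: 546 nm (visible); m=4: 425 nm (visible); m=5: 348 nm (UV).

2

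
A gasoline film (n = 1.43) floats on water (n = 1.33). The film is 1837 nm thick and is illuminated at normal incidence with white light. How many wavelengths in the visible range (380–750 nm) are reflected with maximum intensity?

Top surface (1.0 → 1.43): reflection off a higher-index medium gives a half-wave phase shift.
At the lower boundary (n = 1.43 to n = 1.33) the reflected ray undergoes no phase shift.
Net: one phase inversion between the two reflected rays.
With one net inversion, constructive interference in reflection requires 2 n t = (m + ½) λ.
λ = 2 n t / (m + ½) = 5254 / (m + ½) nm.
m=6: 808 nm (IR); m=7: 701 nm (visible); m=8: 618 nm (visible); m=9: 553 nm (visible); m=10: 500 nm (visible); m=11: 457 nm (visible); m=12: 420 nm (visible); m=13: 389 nm (visible); m=14: 362 nm (UV).

7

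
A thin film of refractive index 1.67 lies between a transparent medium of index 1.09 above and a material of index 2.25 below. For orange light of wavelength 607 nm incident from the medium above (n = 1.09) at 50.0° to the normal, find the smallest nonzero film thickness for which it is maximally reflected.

210 nm

At the upper boundary (n = 1.09 to n = 1.67) the reflected ray undergoes a half-wave phase shift.
Bottom surface (1.67 → 2.25): reflection off a higher-index medium gives a half-wave phase shift.
Net: no relative phase inversion (both shifts match).
So the condition for constructive reflection is 2 n t cos θ_r = m λ.
Snell's law: 1.09 sin 50.0° = 1.67 sin θ_r → sin θ_r = 0.500, cos θ_r = 0.866.
Minimum nonzero at m = 1: t = λ / (2 n cos θ_r) = 607 / (2 × 1.67 × 0.866) = 210 nm.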